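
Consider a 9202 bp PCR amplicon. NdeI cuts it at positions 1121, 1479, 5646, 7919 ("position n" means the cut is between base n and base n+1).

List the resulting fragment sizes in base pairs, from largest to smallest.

Linear molecule, 4 cuts → 5 fragments:
  1121 − 0 = 1121 bp
  1479 − 1121 = 358 bp
  5646 − 1479 = 4167 bp
  7919 − 5646 = 2273 bp
  9202 − 7919 = 1283 bp
Sorted largest to smallest: 4167, 2273, 1283, 1121, 358 bp.

4167, 2273, 1283, 1121, 358 bp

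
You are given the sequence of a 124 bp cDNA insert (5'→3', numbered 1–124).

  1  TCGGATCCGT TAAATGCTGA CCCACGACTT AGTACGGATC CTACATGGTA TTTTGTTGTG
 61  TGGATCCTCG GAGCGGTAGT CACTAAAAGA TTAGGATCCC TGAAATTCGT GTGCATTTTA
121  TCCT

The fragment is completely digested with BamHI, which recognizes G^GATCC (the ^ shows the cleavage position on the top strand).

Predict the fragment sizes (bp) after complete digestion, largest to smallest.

33, 32, 30, 26, 3 bp

BamHI sites (GGATCC) start at positions 3, 36, 62, 94.
BamHI cuts after the first base of each site, so after positions 3, 36, 62, 94.
Linear molecule, 4 cuts → 5 fragments:
  1–3 → 3 bp
  4–36 → 33 bp
  37–62 → 26 bp
  63–94 → 32 bp
  95–124 → 30 bp
Sorted largest to smallest: 33, 32, 30, 26, 3 bp.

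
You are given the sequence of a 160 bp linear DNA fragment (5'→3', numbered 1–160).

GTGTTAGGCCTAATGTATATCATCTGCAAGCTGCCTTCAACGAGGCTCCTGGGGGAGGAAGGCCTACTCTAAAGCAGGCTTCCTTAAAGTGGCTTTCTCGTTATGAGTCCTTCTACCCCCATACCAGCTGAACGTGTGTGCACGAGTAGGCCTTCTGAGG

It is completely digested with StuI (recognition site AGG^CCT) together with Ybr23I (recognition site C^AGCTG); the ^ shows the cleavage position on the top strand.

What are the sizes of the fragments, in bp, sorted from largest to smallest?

63, 54, 25, 10, 8 bp

StuI sites (AGGCCT) start at positions 6, 60, 148.
StuI cuts after base 3 of each site, so after positions 8, 62, 150.
The Ybr23I site (CAGCTG) starts at position 125.
Ybr23I cuts after the first base of each site, so after position 125.
Combined cut positions: 8, 62, 125, 150.
Linear molecule, 4 cuts → 5 fragments:
  1–8 → 8 bp
  9–62 → 54 bp
  63–125 → 63 bp
  126–150 → 25 bp
  151–160 → 10 bp
Sorted largest to smallest: 63, 54, 25, 10, 8 bp.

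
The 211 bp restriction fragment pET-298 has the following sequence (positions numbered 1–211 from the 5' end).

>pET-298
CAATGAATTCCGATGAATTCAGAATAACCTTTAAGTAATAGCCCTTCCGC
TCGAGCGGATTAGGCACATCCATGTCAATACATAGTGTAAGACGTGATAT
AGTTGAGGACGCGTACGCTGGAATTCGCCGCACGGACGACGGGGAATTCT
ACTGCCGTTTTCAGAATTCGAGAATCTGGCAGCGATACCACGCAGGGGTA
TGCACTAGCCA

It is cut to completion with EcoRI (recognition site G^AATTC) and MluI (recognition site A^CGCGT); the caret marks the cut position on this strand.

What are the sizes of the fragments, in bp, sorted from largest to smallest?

EcoRI sites (GAATTC) start at positions 5, 15, 121, 144, 164.
EcoRI cuts after the first base of each site, so after positions 5, 15, 121, 144, 164.
The MluI site (ACGCGT) starts at position 109.
MluI cuts after the first base of each site, so after position 109.
Combined cut positions: 5, 15, 109, 121, 144, 164.
Linear molecule, 6 cuts → 7 fragments:
  1–5 → 5 bp
  6–15 → 10 bp
  16–109 → 94 bp
  110–121 → 12 bp
  122–144 → 23 bp
  145–164 → 20 bp
  165–211 → 47 bp
Sorted largest to smallest: 94, 47, 23, 20, 12, 10, 5 bp.

94, 47, 23, 20, 12, 10, 5 bp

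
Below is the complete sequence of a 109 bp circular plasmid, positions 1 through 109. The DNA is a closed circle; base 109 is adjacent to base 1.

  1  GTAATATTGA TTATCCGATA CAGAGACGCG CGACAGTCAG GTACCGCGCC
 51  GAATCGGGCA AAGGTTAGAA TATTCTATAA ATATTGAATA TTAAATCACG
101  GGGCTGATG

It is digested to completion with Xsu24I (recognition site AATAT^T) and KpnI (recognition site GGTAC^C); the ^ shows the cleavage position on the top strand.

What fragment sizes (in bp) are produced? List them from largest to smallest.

37, 29, 25, 11, 7 bp

Xsu24I sites (AATATT) start at positions 3, 69, 80, 87.
Xsu24I cuts after base 5 of each site (before the last base), so after positions 7, 73, 84, 91.
The KpnI site (GGTACC) starts at position 40.
KpnI cuts after base 5 of each site (before the last base), so after position 44.
Combined cut positions: 7, 44, 73, 84, 91.
Circular molecule, 5 cuts → 5 fragments:
  8–44 → 37 bp
  45–73 → 29 bp
  74–84 → 11 bp
  85–91 → 7 bp
  92–109 then 1–7 → 18 + 7 = 25 bp
Sorted largest to smallest: 37, 29, 25, 11, 7 bp.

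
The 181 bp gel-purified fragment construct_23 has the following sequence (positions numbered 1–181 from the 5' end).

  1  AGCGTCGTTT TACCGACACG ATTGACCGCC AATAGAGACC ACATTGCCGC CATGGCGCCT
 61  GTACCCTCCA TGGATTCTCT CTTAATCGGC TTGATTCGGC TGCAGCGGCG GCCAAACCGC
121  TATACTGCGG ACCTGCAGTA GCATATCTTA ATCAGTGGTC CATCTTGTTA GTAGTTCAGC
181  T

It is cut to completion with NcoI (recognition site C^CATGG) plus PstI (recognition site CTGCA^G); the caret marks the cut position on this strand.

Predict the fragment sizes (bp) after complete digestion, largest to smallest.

NcoI sites (CCATGG) start at positions 50, 68.
NcoI cuts after the first base of each site, so after positions 50, 68.
PstI sites (CTGCAG) start at positions 100, 133.
PstI cuts after base 5 of each site (before the last base), so after positions 104, 137.
Combined cut positions: 50, 68, 104, 137.
Linear molecule, 4 cuts → 5 fragments:
  1–50 → 50 bp
  51–68 → 18 bp
  69–104 → 36 bp
  105–137 → 33 bp
  138–181 → 44 bp
Sorted largest to smallest: 50, 44, 36, 33, 18 bp.

50, 44, 36, 33, 18 bp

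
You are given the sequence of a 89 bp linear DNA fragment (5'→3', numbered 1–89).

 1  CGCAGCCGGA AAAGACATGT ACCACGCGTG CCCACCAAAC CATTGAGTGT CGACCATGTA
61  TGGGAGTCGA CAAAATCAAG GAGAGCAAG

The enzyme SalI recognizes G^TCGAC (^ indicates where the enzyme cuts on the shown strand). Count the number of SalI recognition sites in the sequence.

2

GTCGAC occurs starting at positions 49, 66.
SalI cuts at 2 sites.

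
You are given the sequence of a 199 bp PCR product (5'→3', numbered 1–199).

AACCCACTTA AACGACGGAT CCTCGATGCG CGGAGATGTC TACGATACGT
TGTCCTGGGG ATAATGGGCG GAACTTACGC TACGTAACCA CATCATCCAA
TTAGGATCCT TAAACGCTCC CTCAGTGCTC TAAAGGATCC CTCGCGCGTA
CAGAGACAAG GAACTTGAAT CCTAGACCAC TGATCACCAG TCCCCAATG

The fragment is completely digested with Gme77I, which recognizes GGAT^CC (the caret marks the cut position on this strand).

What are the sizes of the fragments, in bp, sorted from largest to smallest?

87, 61, 31, 20 bp

Gme77I sites (GGATCC) start at positions 17, 104, 135.
Gme77I cuts after base 4 of each site, so after positions 20, 107, 138.
Linear molecule, 3 cuts → 4 fragments:
  1–20 → 20 bp
  21–107 → 87 bp
  108–138 → 31 bp
  139–199 → 61 bp
Sorted largest to smallest: 87, 61, 31, 20 bp.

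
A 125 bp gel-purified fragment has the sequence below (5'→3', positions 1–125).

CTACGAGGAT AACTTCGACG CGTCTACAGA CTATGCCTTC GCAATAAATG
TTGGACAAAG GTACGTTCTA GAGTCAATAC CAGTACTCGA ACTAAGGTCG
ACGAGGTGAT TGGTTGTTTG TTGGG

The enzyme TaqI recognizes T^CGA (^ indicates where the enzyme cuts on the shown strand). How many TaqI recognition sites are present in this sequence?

3

TCGA occurs starting at positions 15, 87, 98.
TaqI cuts at 3 sites.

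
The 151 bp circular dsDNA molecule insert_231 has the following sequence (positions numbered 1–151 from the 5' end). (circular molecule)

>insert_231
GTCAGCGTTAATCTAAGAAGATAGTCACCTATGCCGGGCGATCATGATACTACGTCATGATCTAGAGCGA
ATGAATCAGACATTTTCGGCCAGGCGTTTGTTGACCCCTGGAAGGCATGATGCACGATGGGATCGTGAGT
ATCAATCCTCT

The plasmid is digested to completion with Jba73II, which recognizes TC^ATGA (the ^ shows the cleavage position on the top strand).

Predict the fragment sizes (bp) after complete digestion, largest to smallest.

Jba73II sites (TCATGA) start at positions 42, 55.
Jba73II cuts after base 2 of each site, so after positions 43, 56.
Circular molecule, 2 cuts → 2 fragments:
  44–56 → 13 bp
  57–151 then 1–43 → 95 + 43 = 138 bp
Sorted largest to smallest: 138, 13 bp.

138, 13 bp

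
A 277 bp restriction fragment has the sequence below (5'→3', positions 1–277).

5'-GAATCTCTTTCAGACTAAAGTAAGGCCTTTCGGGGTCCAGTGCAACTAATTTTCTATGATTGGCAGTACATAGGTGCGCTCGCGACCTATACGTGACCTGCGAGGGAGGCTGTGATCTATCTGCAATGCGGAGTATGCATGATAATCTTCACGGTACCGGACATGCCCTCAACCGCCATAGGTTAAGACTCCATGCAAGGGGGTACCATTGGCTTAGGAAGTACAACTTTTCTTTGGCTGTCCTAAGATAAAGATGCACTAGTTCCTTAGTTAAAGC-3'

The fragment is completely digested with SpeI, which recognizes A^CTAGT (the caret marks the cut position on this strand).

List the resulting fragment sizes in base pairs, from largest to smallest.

The SpeI site (ACTAGT) starts at position 258.
SpeI cuts after the first base of each site, so after position 258.
Linear molecule, 1 cut → 2 fragments:
  1–258 → 258 bp
  259–277 → 19 bp
Sorted largest to smallest: 258, 19 bp.

258, 19 bp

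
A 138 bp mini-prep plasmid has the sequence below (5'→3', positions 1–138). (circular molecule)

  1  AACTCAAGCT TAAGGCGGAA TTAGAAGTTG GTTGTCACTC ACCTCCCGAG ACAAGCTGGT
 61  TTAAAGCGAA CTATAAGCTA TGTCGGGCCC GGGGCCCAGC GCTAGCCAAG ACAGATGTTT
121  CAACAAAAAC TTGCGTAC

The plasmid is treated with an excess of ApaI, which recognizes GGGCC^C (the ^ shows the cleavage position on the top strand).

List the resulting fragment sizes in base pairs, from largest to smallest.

131, 7 bp

ApaI sites (GGGCCC) start at positions 85, 92.
ApaI cuts after base 5 of each site (before the last base), so after positions 89, 96.
Circular molecule, 2 cuts → 2 fragments:
  90–96 → 7 bp
  97–138 then 1–89 → 42 + 89 = 131 bp
Sorted largest to smallest: 131, 7 bp.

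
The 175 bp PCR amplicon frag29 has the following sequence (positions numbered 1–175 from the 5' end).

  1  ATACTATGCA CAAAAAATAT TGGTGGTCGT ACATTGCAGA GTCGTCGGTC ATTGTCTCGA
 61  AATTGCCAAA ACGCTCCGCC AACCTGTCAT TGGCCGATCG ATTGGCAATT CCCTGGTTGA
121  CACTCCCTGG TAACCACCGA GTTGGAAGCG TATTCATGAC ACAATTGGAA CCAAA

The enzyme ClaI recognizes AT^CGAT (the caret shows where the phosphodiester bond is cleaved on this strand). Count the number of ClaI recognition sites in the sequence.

ATCGAT occurs starting at position 97.
ClaI cuts at 1 site.

1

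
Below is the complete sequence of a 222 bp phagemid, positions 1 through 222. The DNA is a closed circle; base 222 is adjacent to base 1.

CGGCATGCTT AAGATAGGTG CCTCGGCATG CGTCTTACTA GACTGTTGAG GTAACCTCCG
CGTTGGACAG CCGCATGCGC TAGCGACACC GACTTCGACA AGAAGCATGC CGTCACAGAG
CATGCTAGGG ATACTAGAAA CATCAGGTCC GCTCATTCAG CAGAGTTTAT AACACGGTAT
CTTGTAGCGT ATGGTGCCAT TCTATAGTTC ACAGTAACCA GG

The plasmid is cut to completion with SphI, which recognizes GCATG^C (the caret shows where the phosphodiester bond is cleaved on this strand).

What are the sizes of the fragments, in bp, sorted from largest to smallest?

SphI sites (GCATGC) start at positions 3, 26, 73, 105, 120.
SphI cuts after base 5 of each site (before the last base), so after positions 7, 30, 77, 109, 124.
Circular molecule, 5 cuts → 5 fragments:
  8–30 → 23 bp
  31–77 → 47 bp
  78–109 → 32 bp
  110–124 → 15 bp
  125–222 then 1–7 → 98 + 7 = 105 bp
Sorted largest to smallest: 105, 47, 32, 23, 15 bp.

105, 47, 32, 23, 15 bp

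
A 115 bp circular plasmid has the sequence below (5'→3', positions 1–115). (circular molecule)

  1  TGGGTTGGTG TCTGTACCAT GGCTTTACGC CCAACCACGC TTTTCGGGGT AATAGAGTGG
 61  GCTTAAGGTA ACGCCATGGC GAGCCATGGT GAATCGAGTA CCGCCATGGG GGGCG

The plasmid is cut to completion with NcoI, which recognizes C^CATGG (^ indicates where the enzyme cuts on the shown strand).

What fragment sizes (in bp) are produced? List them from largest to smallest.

NcoI sites (CCATGG) start at positions 17, 74, 84, 104.
NcoI cuts after the first base of each site, so after positions 17, 74, 84, 104.
Circular molecule, 4 cuts → 4 fragments:
  18–74 → 57 bp
  75–84 → 10 bp
  85–104 → 20 bp
  105–115 then 1–17 → 11 + 17 = 28 bp
Sorted largest to smallest: 57, 28, 20, 10 bp.

57, 28, 20, 10 bp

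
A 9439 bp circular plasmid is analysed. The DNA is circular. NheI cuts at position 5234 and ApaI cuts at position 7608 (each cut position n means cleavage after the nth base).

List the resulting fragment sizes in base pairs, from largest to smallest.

7065, 2374 bp

Combined cut positions (sorted): 5234, 7608.
Circular molecule, 2 cuts → 2 fragments:
  7608 − 5234 = 2374 bp
  wrap: 9439 − 7608 + 5234 = 7065 bp
Sorted largest to smallest: 7065, 2374 bp.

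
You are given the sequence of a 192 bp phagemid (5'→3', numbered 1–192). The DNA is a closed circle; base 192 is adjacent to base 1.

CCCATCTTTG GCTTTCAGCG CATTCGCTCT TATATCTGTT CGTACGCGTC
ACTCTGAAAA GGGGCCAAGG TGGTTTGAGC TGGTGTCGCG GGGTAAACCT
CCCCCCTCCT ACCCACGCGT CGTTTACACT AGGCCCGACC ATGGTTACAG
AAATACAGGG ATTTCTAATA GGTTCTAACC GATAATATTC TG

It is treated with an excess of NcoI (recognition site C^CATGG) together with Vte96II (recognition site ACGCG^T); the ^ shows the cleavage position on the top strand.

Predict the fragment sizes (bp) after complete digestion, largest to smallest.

The NcoI site (CCATGG) starts at position 139.
NcoI cuts after the first base of each site, so after position 139.
Vte96II sites (ACGCGT) start at positions 44, 115.
Vte96II cuts after base 5 of each site (before the last base), so after positions 48, 119.
Combined cut positions: 48, 119, 139.
Circular molecule, 3 cuts → 3 fragments:
  49–119 → 71 bp
  120–139 → 20 bp
  140–192 then 1–48 → 53 + 48 = 101 bp
Sorted largest to smallest: 101, 71, 20 bp.

101, 71, 20 bp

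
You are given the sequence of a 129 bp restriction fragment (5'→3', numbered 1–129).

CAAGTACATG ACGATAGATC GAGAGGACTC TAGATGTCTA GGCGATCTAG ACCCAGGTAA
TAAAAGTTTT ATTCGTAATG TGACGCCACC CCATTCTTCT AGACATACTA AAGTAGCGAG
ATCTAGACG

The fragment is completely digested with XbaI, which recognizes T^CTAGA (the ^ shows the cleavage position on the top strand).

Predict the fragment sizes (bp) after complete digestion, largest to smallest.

52, 29, 24, 17, 7 bp

XbaI sites (TCTAGA) start at positions 29, 46, 98, 122.
XbaI cuts after the first base of each site, so after positions 29, 46, 98, 122.
Linear molecule, 4 cuts → 5 fragments:
  1–29 → 29 bp
  30–46 → 17 bp
  47–98 → 52 bp
  99–122 → 24 bp
  123–129 → 7 bp
Sorted largest to smallest: 52, 29, 24, 17, 7 bp.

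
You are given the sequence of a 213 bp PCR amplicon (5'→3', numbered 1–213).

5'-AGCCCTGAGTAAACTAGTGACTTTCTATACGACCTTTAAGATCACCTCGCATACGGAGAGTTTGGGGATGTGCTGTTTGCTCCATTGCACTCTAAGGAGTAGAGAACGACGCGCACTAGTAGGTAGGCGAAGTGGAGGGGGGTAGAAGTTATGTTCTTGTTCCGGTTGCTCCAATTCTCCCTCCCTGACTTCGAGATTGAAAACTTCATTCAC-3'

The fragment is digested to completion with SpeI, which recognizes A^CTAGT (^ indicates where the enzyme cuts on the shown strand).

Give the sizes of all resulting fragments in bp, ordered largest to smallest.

102, 98, 13 bp

SpeI sites (ACTAGT) start at positions 13, 115.
SpeI cuts after the first base of each site, so after positions 13, 115.
Linear molecule, 2 cuts → 3 fragments:
  1–13 → 13 bp
  14–115 → 102 bp
  116–213 → 98 bp
Sorted largest to smallest: 102, 98, 13 bp.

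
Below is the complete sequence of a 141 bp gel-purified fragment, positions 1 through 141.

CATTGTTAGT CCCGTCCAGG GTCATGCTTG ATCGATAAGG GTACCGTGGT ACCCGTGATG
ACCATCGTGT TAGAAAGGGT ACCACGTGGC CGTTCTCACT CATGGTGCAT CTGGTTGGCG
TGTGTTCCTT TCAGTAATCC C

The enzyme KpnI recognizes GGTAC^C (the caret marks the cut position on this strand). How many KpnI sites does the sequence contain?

3

GGTACC occurs starting at positions 40, 48, 78.
KpnI cuts at 3 sites.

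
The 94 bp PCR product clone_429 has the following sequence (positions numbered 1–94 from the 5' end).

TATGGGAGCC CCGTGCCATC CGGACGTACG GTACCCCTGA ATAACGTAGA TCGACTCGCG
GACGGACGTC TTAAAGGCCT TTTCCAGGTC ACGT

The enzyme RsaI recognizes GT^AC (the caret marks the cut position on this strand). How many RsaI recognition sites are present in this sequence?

GTAC occurs starting at positions 26, 31.
RsaI cuts at 2 sites.

2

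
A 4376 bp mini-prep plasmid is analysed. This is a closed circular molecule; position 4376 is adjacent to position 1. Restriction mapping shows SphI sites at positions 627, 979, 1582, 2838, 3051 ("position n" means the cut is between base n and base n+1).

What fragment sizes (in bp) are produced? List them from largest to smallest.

Circular molecule, 5 cuts → 5 fragments:
  979 − 627 = 352 bp
  1582 − 979 = 603 bp
  2838 − 1582 = 1256 bp
  3051 − 2838 = 213 bp
  wrap: 4376 − 3051 + 627 = 1952 bp
Sorted largest to smallest: 1952, 1256, 603, 352, 213 bp.

1952, 1256, 603, 352, 213 bp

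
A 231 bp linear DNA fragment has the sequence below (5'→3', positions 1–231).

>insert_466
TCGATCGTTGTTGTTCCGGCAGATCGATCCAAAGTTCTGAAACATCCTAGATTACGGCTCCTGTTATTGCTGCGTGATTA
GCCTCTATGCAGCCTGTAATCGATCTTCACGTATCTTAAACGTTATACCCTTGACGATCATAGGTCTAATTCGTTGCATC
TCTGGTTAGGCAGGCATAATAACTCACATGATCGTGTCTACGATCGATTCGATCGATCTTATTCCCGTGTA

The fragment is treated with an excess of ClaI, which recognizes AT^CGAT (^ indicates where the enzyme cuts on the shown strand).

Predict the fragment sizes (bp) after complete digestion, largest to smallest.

ClaI sites (ATCGAT) start at positions 23, 99, 203, 212.
ClaI cuts after base 2 of each site, so after positions 24, 100, 204, 213.
Linear molecule, 4 cuts → 5 fragments:
  1–24 → 24 bp
  25–100 → 76 bp
  101–204 → 104 bp
  205–213 → 9 bp
  214–231 → 18 bp
Sorted largest to smallest: 104, 76, 24, 18, 9 bp.

104, 76, 24, 18, 9 bp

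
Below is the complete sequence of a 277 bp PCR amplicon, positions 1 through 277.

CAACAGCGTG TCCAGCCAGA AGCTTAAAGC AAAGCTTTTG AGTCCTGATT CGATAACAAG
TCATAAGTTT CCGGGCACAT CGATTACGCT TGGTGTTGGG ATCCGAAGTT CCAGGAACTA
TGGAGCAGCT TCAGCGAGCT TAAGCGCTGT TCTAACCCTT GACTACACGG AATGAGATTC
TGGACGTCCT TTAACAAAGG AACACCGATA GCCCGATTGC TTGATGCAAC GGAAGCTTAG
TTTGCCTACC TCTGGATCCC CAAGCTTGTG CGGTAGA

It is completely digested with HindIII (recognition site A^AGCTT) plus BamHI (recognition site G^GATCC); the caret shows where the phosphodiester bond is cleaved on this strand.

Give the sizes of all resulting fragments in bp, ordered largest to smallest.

134, 67, 21, 20, 15, 12, 8 bp

HindIII sites (AAGCTT) start at positions 20, 32, 233, 262.
HindIII cuts after the first base of each site, so after positions 20, 32, 233, 262.
BamHI sites (GGATCC) start at positions 99, 254.
BamHI cuts after the first base of each site, so after positions 99, 254.
Combined cut positions: 20, 32, 99, 233, 254, 262.
Linear molecule, 6 cuts → 7 fragments:
  1–20 → 20 bp
  21–32 → 12 bp
  33–99 → 67 bp
  100–233 → 134 bp
  234–254 → 21 bp
  255–262 → 8 bp
  263–277 → 15 bp
Sorted largest to smallest: 134, 67, 21, 20, 15, 12, 8 bp.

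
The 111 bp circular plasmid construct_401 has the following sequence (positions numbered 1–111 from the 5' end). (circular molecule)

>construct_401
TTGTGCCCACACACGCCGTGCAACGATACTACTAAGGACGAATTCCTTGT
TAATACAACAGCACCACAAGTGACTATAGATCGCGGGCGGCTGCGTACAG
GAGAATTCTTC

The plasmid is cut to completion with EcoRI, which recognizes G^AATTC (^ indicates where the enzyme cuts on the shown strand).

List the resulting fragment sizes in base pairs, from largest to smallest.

63, 48 bp

EcoRI sites (GAATTC) start at positions 40, 103.
EcoRI cuts after the first base of each site, so after positions 40, 103.
Circular molecule, 2 cuts → 2 fragments:
  41–103 → 63 bp
  104–111 then 1–40 → 8 + 40 = 48 bp
Sorted largest to smallest: 63, 48 bp.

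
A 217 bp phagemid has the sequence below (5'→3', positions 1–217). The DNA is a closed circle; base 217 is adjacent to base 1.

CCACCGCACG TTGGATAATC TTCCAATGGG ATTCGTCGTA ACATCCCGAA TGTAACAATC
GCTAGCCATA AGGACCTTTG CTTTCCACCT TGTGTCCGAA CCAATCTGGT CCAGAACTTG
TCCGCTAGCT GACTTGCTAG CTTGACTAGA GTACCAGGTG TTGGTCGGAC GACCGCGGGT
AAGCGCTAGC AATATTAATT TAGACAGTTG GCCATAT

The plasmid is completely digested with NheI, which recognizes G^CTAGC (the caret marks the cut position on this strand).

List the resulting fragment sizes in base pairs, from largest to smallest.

NheI sites (GCTAGC) start at positions 61, 124, 136, 185.
NheI cuts after the first base of each site, so after positions 61, 124, 136, 185.
Circular molecule, 4 cuts → 4 fragments:
  62–124 → 63 bp
  125–136 → 12 bp
  137–185 → 49 bp
  186–217 then 1–61 → 32 + 61 = 93 bp
Sorted largest to smallest: 93, 63, 49, 12 bp.

93, 63, 49, 12 bp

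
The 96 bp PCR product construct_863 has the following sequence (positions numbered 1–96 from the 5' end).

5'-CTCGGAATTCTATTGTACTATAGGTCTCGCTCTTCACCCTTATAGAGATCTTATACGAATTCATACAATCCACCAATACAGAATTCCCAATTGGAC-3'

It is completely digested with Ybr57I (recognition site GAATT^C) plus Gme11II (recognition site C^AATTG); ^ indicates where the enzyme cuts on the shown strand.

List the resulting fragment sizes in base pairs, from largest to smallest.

52, 24, 9, 8, 3 bp

Ybr57I sites (GAATTC) start at positions 5, 57, 81.
Ybr57I cuts after base 5 of each site (before the last base), so after positions 9, 61, 85.
The Gme11II site (CAATTG) starts at position 88.
Gme11II cuts after the first base of each site, so after position 88.
Combined cut positions: 9, 61, 85, 88.
Linear molecule, 4 cuts → 5 fragments:
  1–9 → 9 bp
  10–61 → 52 bp
  62–85 → 24 bp
  86–88 → 3 bp
  89–96 → 8 bp
Sorted largest to smallest: 52, 24, 9, 8, 3 bp.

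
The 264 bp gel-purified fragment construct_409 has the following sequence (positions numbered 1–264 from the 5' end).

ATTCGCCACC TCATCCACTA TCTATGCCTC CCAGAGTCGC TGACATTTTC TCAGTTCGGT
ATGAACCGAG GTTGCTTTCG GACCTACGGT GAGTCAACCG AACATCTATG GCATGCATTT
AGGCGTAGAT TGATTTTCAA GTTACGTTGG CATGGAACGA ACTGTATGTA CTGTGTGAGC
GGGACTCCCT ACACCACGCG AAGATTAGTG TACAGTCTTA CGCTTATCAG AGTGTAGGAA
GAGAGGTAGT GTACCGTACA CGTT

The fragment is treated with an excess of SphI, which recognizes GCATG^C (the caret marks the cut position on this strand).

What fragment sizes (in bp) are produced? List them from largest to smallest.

The SphI site (GCATGC) starts at position 111.
SphI cuts after base 5 of each site (before the last base), so after position 115.
Linear molecule, 1 cut → 2 fragments:
  1–115 → 115 bp
  116–264 → 149 bp
Sorted largest to smallest: 149, 115 bp.

149, 115 bp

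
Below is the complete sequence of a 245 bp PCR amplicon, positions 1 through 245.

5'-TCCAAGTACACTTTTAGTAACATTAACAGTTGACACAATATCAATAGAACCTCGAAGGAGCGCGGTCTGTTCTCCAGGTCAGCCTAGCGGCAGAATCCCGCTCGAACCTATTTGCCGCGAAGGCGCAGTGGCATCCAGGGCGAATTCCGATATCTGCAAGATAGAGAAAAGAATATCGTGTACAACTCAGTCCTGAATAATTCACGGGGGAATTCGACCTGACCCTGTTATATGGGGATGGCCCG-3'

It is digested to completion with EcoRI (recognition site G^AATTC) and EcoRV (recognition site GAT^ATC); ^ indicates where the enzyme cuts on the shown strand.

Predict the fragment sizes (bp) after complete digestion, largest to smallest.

EcoRI sites (GAATTC) start at positions 142, 210.
EcoRI cuts after the first base of each site, so after positions 142, 210.
The EcoRV site (GATATC) starts at position 149.
EcoRV cuts after base 3 of each site, so after position 151.
Combined cut positions: 142, 151, 210.
Linear molecule, 3 cuts → 4 fragments:
  1–142 → 142 bp
  143–151 → 9 bp
  152–210 → 59 bp
  211–245 → 35 bp
Sorted largest to smallest: 142, 59, 35, 9 bp.

142, 59, 35, 9 bp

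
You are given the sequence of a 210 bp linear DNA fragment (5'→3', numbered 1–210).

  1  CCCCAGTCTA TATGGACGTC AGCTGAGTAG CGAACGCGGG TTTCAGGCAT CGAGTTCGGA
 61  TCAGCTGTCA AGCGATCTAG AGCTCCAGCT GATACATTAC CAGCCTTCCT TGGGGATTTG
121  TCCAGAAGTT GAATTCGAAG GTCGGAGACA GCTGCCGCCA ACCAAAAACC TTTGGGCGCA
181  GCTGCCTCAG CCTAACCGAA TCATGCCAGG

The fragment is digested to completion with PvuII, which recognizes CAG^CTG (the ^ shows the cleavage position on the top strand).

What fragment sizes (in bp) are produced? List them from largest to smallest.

63, 42, 30, 29, 24, 22 bp

PvuII sites (CAGCTG) start at positions 20, 62, 86, 149, 179.
PvuII cuts after base 3 of each site, so after positions 22, 64, 88, 151, 181.
Linear molecule, 5 cuts → 6 fragments:
  1–22 → 22 bp
  23–64 → 42 bp
  65–88 → 24 bp
  89–151 → 63 bp
  152–181 → 30 bp
  182–210 → 29 bp
Sorted largest to smallest: 63, 42, 30, 29, 24, 22 bp.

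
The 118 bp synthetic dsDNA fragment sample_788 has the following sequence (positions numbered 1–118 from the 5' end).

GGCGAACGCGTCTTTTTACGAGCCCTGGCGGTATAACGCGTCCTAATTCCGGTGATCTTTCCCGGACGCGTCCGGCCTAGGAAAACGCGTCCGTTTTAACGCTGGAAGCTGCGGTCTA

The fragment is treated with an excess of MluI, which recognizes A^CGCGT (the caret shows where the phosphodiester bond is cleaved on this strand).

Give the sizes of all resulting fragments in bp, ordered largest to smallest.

MluI sites (ACGCGT) start at positions 6, 36, 66, 85.
MluI cuts after the first base of each site, so after positions 6, 36, 66, 85.
Linear molecule, 4 cuts → 5 fragments:
  1–6 → 6 bp
  7–36 → 30 bp
  37–66 → 30 bp
  67–85 → 19 bp
  86–118 → 33 bp
Sorted largest to smallest: 33, 30, 30, 19, 6 bp.

33, 30, 30, 19, 6 bp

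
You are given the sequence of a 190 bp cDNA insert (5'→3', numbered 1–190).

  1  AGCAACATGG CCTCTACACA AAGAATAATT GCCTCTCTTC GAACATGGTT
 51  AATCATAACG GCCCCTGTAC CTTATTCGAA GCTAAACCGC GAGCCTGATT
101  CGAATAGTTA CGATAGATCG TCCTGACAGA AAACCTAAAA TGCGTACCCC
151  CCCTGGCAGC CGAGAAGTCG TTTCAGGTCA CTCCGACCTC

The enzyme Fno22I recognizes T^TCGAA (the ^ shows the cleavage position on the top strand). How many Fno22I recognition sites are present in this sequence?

TTCGAA occurs starting at positions 38, 75, 99.
Fno22I cuts at 3 sites.

3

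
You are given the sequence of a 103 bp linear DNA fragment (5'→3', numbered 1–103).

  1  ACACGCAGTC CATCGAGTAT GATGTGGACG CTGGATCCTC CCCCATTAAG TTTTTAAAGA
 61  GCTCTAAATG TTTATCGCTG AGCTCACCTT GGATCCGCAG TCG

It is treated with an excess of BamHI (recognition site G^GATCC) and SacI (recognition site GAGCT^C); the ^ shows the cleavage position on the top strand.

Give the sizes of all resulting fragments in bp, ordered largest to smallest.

BamHI sites (GGATCC) start at positions 33, 91.
BamHI cuts after the first base of each site, so after positions 33, 91.
SacI sites (GAGCTC) start at positions 59, 80.
SacI cuts after base 5 of each site (before the last base), so after positions 63, 84.
Combined cut positions: 33, 63, 84, 91.
Linear molecule, 4 cuts → 5 fragments:
  1–33 → 33 bp
  34–63 → 30 bp
  64–84 → 21 bp
  85–91 → 7 bp
  92–103 → 12 bp
Sorted largest to smallest: 33, 30, 21, 12, 7 bp.

33, 30, 21, 12, 7 bp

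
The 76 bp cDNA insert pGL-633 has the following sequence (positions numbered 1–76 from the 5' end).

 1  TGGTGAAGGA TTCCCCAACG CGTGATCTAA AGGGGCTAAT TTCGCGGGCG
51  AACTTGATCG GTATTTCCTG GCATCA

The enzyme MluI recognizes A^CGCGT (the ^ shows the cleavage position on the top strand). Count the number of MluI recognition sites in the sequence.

1

ACGCGT occurs starting at position 18.
MluI cuts at 1 site.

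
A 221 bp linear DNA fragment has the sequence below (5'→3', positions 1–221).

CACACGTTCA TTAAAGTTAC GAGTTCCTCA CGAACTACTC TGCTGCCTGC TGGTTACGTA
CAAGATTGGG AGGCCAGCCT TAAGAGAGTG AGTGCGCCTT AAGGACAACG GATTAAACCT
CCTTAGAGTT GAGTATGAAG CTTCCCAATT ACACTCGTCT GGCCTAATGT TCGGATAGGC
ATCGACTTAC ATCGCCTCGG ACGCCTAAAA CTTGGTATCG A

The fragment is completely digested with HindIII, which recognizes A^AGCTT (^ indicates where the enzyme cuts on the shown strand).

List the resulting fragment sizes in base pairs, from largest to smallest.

The HindIII site (AAGCTT) starts at position 138.
HindIII cuts after the first base of each site, so after position 138.
Linear molecule, 1 cut → 2 fragments:
  1–138 → 138 bp
  139–221 → 83 bp
Sorted largest to smallest: 138, 83 bp.

138, 83 bp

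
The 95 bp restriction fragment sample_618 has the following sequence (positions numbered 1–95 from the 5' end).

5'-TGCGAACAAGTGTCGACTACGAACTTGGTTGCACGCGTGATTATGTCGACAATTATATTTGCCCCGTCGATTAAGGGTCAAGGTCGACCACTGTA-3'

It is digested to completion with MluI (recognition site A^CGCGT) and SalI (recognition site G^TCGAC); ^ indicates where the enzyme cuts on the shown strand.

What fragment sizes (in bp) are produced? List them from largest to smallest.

38, 21, 12, 12, 12 bp

The MluI site (ACGCGT) starts at position 33.
MluI cuts after the first base of each site, so after position 33.
SalI sites (GTCGAC) start at positions 12, 45, 83.
SalI cuts after the first base of each site, so after positions 12, 45, 83.
Combined cut positions: 12, 33, 45, 83.
Linear molecule, 4 cuts → 5 fragments:
  1–12 → 12 bp
  13–33 → 21 bp
  34–45 → 12 bp
  46–83 → 38 bp
  84–95 → 12 bp
Sorted largest to smallest: 38, 21, 12, 12, 12 bp.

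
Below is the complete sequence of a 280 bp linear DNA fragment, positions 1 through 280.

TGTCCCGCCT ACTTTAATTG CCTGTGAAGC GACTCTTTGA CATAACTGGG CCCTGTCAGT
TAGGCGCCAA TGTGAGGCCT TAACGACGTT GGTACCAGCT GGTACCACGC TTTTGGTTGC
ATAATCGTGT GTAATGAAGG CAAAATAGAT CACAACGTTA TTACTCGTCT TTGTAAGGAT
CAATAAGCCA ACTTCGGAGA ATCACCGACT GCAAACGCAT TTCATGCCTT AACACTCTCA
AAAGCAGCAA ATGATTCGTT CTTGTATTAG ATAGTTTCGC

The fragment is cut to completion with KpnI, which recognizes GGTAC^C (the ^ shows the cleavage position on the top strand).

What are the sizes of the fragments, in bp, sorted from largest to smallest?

175, 95, 10 bp

KpnI sites (GGTACC) start at positions 91, 101.
KpnI cuts after base 5 of each site (before the last base), so after positions 95, 105.
Linear molecule, 2 cuts → 3 fragments:
  1–95 → 95 bp
  96–105 → 10 bp
  106–280 → 175 bp
Sorted largest to smallest: 175, 95, 10 bp.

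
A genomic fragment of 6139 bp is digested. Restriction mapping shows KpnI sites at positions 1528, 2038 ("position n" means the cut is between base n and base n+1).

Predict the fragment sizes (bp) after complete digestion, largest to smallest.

Linear molecule, 2 cuts → 3 fragments:
  1528 − 0 = 1528 bp
  2038 − 1528 = 510 bp
  6139 − 2038 = 4101 bp
Sorted largest to smallest: 4101, 1528, 510 bp.

4101, 1528, 510 bp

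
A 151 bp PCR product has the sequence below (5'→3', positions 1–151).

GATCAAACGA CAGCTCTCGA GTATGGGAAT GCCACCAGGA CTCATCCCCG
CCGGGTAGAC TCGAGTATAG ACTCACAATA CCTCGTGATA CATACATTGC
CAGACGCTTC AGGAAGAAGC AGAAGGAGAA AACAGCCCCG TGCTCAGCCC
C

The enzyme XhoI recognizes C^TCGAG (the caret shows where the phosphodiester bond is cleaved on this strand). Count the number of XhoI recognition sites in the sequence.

2

CTCGAG occurs starting at positions 16, 60.
XhoI cuts at 2 sites.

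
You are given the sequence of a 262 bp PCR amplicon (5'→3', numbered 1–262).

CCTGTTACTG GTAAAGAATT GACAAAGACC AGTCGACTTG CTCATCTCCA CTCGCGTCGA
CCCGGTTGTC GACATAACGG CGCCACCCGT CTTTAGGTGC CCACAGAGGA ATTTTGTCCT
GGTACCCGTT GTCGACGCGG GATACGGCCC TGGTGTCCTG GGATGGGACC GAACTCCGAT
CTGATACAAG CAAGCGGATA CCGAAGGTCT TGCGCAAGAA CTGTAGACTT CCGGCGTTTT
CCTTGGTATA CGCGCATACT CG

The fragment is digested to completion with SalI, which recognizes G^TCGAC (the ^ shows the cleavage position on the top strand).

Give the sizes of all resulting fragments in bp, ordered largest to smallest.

SalI sites (GTCGAC) start at positions 32, 56, 68, 131.
SalI cuts after the first base of each site, so after positions 32, 56, 68, 131.
Linear molecule, 4 cuts → 5 fragments:
  1–32 → 32 bp
  33–56 → 24 bp
  57–68 → 12 bp
  69–131 → 63 bp
  132–262 → 131 bp
Sorted largest to smallest: 131, 63, 32, 24, 12 bp.

131, 63, 32, 24, 12 bp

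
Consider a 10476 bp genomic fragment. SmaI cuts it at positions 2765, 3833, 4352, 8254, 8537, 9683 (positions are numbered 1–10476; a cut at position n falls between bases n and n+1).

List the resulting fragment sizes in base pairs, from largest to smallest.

3902, 2765, 1146, 1068, 793, 519, 283 bp

Linear molecule, 6 cuts → 7 fragments:
  2765 − 0 = 2765 bp
  3833 − 2765 = 1068 bp
  4352 − 3833 = 519 bp
  8254 − 4352 = 3902 bp
  8537 − 8254 = 283 bp
  9683 − 8537 = 1146 bp
  10476 − 9683 = 793 bp
Sorted largest to smallest: 3902, 2765, 1146, 1068, 793, 519, 283 bp.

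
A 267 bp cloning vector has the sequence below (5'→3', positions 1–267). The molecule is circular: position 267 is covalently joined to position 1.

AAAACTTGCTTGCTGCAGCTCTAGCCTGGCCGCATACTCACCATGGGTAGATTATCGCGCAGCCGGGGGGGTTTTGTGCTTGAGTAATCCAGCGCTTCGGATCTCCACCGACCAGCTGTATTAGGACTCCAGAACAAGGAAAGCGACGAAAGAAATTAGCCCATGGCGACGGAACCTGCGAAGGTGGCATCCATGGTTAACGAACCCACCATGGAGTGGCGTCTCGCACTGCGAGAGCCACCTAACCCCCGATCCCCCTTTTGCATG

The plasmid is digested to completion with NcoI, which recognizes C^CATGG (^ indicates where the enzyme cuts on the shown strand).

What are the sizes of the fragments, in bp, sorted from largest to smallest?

NcoI sites (CCATGG) start at positions 41, 161, 191, 209.
NcoI cuts after the first base of each site, so after positions 41, 161, 191, 209.
Circular molecule, 4 cuts → 4 fragments:
  42–161 → 120 bp
  162–191 → 30 bp
  192–209 → 18 bp
  210–267 then 1–41 → 58 + 41 = 99 bp
Sorted largest to smallest: 120, 99, 30, 18 bp.

120, 99, 30, 18 bp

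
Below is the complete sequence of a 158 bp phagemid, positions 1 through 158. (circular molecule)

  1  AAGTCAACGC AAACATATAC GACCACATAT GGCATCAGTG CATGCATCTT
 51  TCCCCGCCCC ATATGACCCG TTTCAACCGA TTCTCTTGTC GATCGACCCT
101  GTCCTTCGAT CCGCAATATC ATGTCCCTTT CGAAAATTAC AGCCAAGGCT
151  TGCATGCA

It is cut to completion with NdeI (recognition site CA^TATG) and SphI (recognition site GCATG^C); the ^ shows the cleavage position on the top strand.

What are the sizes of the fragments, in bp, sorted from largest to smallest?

NdeI sites (CATATG) start at positions 26, 60.
NdeI cuts after base 2 of each site, so after positions 27, 61.
SphI sites (GCATGC) start at positions 40, 152.
SphI cuts after base 5 of each site (before the last base), so after positions 44, 156.
Combined cut positions: 27, 44, 61, 156.
Circular molecule, 4 cuts → 4 fragments:
  28–44 → 17 bp
  45–61 → 17 bp
  62–156 → 95 bp
  157–158 then 1–27 → 2 + 27 = 29 bp
Sorted largest to smallest: 95, 29, 17, 17 bp.

95, 29, 17, 17 bp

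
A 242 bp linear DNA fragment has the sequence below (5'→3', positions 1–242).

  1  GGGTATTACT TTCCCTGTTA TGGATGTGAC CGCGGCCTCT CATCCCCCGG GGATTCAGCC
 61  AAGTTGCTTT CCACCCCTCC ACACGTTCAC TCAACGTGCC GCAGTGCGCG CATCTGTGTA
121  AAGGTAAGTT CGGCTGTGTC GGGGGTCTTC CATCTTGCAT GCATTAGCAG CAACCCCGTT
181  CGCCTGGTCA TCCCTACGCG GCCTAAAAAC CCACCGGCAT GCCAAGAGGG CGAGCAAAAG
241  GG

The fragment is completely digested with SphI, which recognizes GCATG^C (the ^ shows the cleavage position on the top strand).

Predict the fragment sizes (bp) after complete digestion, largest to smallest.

161, 60, 21 bp

SphI sites (GCATGC) start at positions 157, 217.
SphI cuts after base 5 of each site (before the last base), so after positions 161, 221.
Linear molecule, 2 cuts → 3 fragments:
  1–161 → 161 bp
  162–221 → 60 bp
  222–242 → 21 bp
Sorted largest to smallest: 161, 60, 21 bp.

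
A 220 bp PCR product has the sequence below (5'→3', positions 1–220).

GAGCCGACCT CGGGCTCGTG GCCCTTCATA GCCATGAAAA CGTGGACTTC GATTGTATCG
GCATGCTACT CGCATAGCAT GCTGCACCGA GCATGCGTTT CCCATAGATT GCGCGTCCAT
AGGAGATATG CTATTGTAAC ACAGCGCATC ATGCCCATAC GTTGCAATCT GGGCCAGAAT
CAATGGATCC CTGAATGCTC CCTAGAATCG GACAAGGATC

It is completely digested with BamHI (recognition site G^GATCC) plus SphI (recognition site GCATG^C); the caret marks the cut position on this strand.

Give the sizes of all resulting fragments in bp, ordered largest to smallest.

90, 65, 35, 16, 14 bp

The BamHI site (GGATCC) starts at position 185.
BamHI cuts after the first base of each site, so after position 185.
SphI sites (GCATGC) start at positions 61, 77, 91.
SphI cuts after base 5 of each site (before the last base), so after positions 65, 81, 95.
Combined cut positions: 65, 81, 95, 185.
Linear molecule, 4 cuts → 5 fragments:
  1–65 → 65 bp
  66–81 → 16 bp
  82–95 → 14 bp
  96–185 → 90 bp
  186–220 → 35 bp
Sorted largest to smallest: 90, 65, 35, 16, 14 bp.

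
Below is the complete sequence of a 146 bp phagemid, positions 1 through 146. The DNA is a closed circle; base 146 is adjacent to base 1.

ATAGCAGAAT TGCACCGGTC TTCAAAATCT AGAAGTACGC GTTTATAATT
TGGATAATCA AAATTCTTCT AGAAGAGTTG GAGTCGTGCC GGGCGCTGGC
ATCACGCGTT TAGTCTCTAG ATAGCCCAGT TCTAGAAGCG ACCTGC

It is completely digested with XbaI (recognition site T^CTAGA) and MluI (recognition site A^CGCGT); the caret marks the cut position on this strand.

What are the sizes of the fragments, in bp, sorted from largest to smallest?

43, 36, 31, 15, 12, 9 bp

XbaI sites (TCTAGA) start at positions 28, 68, 116, 131.
XbaI cuts after the first base of each site, so after positions 28, 68, 116, 131.
MluI sites (ACGCGT) start at positions 37, 104.
MluI cuts after the first base of each site, so after positions 37, 104.
Combined cut positions: 28, 37, 68, 104, 116, 131.
Circular molecule, 6 cuts → 6 fragments:
  29–37 → 9 bp
  38–68 → 31 bp
  69–104 → 36 bp
  105–116 → 12 bp
  117–131 → 15 bp
  132–146 then 1–28 → 15 + 28 = 43 bp
Sorted largest to smallest: 43, 36, 31, 15, 12, 9 bp.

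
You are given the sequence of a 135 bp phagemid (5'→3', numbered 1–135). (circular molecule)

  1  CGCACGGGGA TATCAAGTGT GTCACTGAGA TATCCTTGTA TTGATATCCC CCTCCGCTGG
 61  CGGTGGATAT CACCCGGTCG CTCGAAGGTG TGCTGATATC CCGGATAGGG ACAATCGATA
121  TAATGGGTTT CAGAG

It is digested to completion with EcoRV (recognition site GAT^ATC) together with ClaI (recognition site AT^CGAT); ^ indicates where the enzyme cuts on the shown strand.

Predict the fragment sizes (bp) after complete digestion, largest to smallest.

EcoRV sites (GATATC) start at positions 9, 29, 43, 66, 95.
EcoRV cuts after base 3 of each site, so after positions 11, 31, 45, 68, 97.
The ClaI site (ATCGAT) starts at position 114.
ClaI cuts after base 2 of each site, so after position 115.
Combined cut positions: 11, 31, 45, 68, 97, 115.
Circular molecule, 6 cuts → 6 fragments:
  12–31 → 20 bp
  32–45 → 14 bp
  46–68 → 23 bp
  69–97 → 29 bp
  98–115 → 18 bp
  116–135 then 1–11 → 20 + 11 = 31 bp
Sorted largest to smallest: 31, 29, 23, 20, 18, 14 bp.

31, 29, 23, 20, 18, 14 bp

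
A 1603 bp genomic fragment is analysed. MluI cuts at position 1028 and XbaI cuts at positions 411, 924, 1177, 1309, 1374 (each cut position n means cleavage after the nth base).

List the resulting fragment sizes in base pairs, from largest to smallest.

Combined cut positions (sorted): 411, 924, 1028, 1177, 1309, 1374.
Linear molecule, 6 cuts → 7 fragments:
  411 − 0 = 411 bp
  924 − 411 = 513 bp
  1028 − 924 = 104 bp
  1177 − 1028 = 149 bp
  1309 − 1177 = 132 bp
  1374 − 1309 = 65 bp
  1603 − 1374 = 229 bp
Sorted largest to smallest: 513, 411, 229, 149, 132, 104, 65 bp.

513, 411, 229, 149, 132, 104, 65 bp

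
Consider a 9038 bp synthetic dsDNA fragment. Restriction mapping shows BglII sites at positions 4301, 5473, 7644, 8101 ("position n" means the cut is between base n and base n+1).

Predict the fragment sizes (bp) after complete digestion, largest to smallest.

Linear molecule, 4 cuts → 5 fragments:
  4301 − 0 = 4301 bp
  5473 − 4301 = 1172 bp
  7644 − 5473 = 2171 bp
  8101 − 7644 = 457 bp
  9038 − 8101 = 937 bp
Sorted largest to smallest: 4301, 2171, 1172, 937, 457 bp.

4301, 2171, 1172, 937, 457 bp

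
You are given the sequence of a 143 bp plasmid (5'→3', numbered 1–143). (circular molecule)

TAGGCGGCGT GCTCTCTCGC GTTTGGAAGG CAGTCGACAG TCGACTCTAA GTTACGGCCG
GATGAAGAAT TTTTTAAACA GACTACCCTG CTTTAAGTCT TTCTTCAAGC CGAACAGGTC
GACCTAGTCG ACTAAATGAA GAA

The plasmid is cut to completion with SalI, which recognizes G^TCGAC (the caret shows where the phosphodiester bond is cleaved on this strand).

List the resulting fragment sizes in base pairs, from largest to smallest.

78, 49, 9, 7 bp

SalI sites (GTCGAC) start at positions 33, 40, 118, 127.
SalI cuts after the first base of each site, so after positions 33, 40, 118, 127.
Circular molecule, 4 cuts → 4 fragments:
  34–40 → 7 bp
  41–118 → 78 bp
  119–127 → 9 bp
  128–143 then 1–33 → 16 + 33 = 49 bp
Sorted largest to smallest: 78, 49, 9, 7 bp.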